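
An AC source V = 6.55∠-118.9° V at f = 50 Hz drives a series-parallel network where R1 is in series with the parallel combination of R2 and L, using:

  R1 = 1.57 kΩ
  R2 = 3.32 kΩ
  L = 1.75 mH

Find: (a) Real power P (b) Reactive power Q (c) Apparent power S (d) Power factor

Step 1 — Angular frequency: ω = 2π·f = 2π·50 = 314.2 rad/s.
Step 2 — Component impedances:
  R1: Z = R = 1570 Ω
  R2: Z = R = 3320 Ω
  L: Z = jωL = j·314.2·0.00175 = 0 + j0.5498 Ω
Step 3 — Parallel branch: R2 || L = 1/(1/R2 + 1/L) = 9.104e-05 + j0.5498 Ω.
Step 4 — Series with R1: Z_total = R1 + (R2 || L) = 1570 + j0.5498 Ω = 1570∠0.0° Ω.
Step 5 — Source phasor: V = 6.55∠-118.9° V = -3.165 - j5.734 V.
Step 6 — Current: I = V / Z = -0.002018 - j0.003652 A = 0.004172∠-118.9° A.
Step 7 — Complex power: S = V·I* = 0.02733 + j9.569e-06 VA.
Step 8 — Real power: P = Re(S) = 0.02733 W.
Step 9 — Reactive power: Q = Im(S) = 9.569e-06 VAR.
Step 10 — Apparent power: |S| = 0.02733 VA.
Step 11 — Power factor: PF = P/|S| = 1 (lagging).

(a) P = 0.02733 W  (b) Q = 9.569e-06 VAR  (c) S = 0.02733 VA  (d) PF = 1 (lagging)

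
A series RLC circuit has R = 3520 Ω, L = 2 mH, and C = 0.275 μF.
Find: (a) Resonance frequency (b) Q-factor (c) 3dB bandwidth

Step 1 — Resonance condition Im(Z)=0 gives ω₀ = 1/√(LC).
Step 2 — ω₀ = 1/√(0.002·2.75e-07) = 4.264e+04 rad/s.
Step 3 — f₀ = ω₀/(2π) = 6786 Hz.
Step 4 — Series Q: Q = ω₀L/R = 4.264e+04·0.002/3520 = 0.02423.
Step 5 — 3dB bandwidth: Δω = ω₀/Q = 1.76e+06 rad/s; BW = Δω/(2π) = 2.801e+05 Hz.

(a) f₀ = 6786 Hz  (b) Q = 0.02423  (c) BW = 2.801e+05 Hz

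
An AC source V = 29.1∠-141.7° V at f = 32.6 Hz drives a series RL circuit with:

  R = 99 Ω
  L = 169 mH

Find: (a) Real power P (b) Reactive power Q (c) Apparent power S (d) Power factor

Step 1 — Angular frequency: ω = 2π·f = 2π·32.6 = 204.8 rad/s.
Step 2 — Component impedances:
  R: Z = R = 99 Ω
  L: Z = jωL = j·204.8·0.169 = 0 + j34.62 Ω
Step 3 — Series combination: Z_total = R + L = 99 + j34.62 Ω = 104.9∠19.3° Ω.
Step 4 — Source phasor: V = 29.1∠-141.7° V = -22.84 - j18.04 V.
Step 5 — Current: I = V / Z = -0.2623 - j0.09046 A = 0.2775∠-161.0° A.
Step 6 — Complex power: S = V·I* = 7.622 + j2.665 VA.
Step 7 — Real power: P = Re(S) = 7.622 W.
Step 8 — Reactive power: Q = Im(S) = 2.665 VAR.
Step 9 — Apparent power: |S| = 8.074 VA.
Step 10 — Power factor: PF = P/|S| = 0.944 (lagging).

(a) P = 7.622 W  (b) Q = 2.665 VAR  (c) S = 8.074 VA  (d) PF = 0.944 (lagging)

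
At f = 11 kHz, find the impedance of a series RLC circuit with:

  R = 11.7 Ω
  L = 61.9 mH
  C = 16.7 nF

Step 1 — Angular frequency: ω = 2π·f = 2π·1.1e+04 = 6.912e+04 rad/s.
Step 2 — Component impedances:
  R: Z = R = 11.7 Ω
  L: Z = jωL = j·6.912e+04·0.0619 = 0 + j4278 Ω
  C: Z = 1/(jωC) = -j/(ω·C) = 0 - j866.4 Ω
Step 3 — Series combination: Z_total = R + L + C = 11.7 + j3412 Ω = 3412∠89.8° Ω.

Z = 11.7 + j3412 Ω = 3412∠89.8° Ω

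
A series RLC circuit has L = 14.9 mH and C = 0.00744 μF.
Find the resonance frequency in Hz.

Step 1 — Resonance condition Im(Z)=0 gives ω₀ = 1/√(LC).
Step 2 — ω₀ = 1/√(0.0149·7.44e-09) = 9.498e+04 rad/s.
Step 3 — f₀ = ω₀/(2π) = 1.512e+04 Hz.

f₀ = 1.512e+04 Hz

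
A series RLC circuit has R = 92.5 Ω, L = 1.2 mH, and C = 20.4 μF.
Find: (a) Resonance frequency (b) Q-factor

Step 1 — Resonance condition Im(Z)=0 gives ω₀ = 1/√(LC).
Step 2 — ω₀ = 1/√(0.0012·2.04e-05) = 6391 rad/s.
Step 3 — f₀ = ω₀/(2π) = 1017 Hz.
Step 4 — Series Q: Q = ω₀L/R = 6391·0.0012/92.5 = 0.08292.

(a) f₀ = 1017 Hz  (b) Q = 0.08292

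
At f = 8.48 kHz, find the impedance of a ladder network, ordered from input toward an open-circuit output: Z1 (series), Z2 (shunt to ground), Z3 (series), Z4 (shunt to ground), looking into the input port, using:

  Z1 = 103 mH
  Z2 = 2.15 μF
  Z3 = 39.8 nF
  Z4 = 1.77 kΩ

Step 1 — Angular frequency: ω = 2π·f = 2π·8480 = 5.328e+04 rad/s.
Step 2 — Component impedances:
  Z1: Z = jωL = j·5.328e+04·0.103 = 0 + j5488 Ω
  Z2: Z = 1/(jωC) = -j/(ω·C) = 0 - j8.729 Ω
  Z3: Z = 1/(jωC) = -j/(ω·C) = 0 - j471.6 Ω
  Z4: Z = R = 1770 Ω
Step 3 — Ladder network (open output): work backward from the far end, alternating series and parallel combinations. Z_in = 0.0401 + j5479 Ω = 5479∠90.0° Ω.

Z = 0.0401 + j5479 Ω = 5479∠90.0° Ω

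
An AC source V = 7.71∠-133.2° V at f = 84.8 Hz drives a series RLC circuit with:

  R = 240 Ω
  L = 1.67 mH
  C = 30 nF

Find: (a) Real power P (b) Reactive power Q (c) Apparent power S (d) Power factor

Step 1 — Angular frequency: ω = 2π·f = 2π·84.8 = 532.8 rad/s.
Step 2 — Component impedances:
  R: Z = R = 240 Ω
  L: Z = jωL = j·532.8·0.00167 = 0 + j0.8898 Ω
  C: Z = 1/(jωC) = -j/(ω·C) = 0 - j6.256e+04 Ω
Step 3 — Series combination: Z_total = R + L + C = 240 - j6.256e+04 Ω = 6.256e+04∠-89.8° Ω.
Step 4 — Source phasor: V = 7.71∠-133.2° V = -5.278 - j5.62 V.
Step 5 — Current: I = V / Z = 8.951e-05 - j8.471e-05 A = 0.0001232∠-43.4° A.
Step 6 — Complex power: S = V·I* = 3.645e-06 - j0.0009502 VA.
Step 7 — Real power: P = Re(S) = 3.645e-06 W.
Step 8 — Reactive power: Q = Im(S) = -0.0009502 VAR.
Step 9 — Apparent power: |S| = 0.0009502 VA.
Step 10 — Power factor: PF = P/|S| = 0.003836 (leading).

(a) P = 3.645e-06 W  (b) Q = -0.0009502 VAR  (c) S = 0.0009502 VA  (d) PF = 0.003836 (leading)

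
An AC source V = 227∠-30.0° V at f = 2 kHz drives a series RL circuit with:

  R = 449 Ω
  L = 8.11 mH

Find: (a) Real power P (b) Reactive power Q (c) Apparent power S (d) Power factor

Step 1 — Angular frequency: ω = 2π·f = 2π·2000 = 1.257e+04 rad/s.
Step 2 — Component impedances:
  R: Z = R = 449 Ω
  L: Z = jωL = j·1.257e+04·0.00811 = 0 + j101.9 Ω
Step 3 — Series combination: Z_total = R + L = 449 + j101.9 Ω = 460.4∠12.8° Ω.
Step 4 — Source phasor: V = 227∠-30.0° V = 196.6 - j113.5 V.
Step 5 — Current: I = V / Z = 0.3618 - j0.3349 A = 0.493∠-42.8° A.
Step 6 — Complex power: S = V·I* = 109.1 + j24.77 VA.
Step 7 — Real power: P = Re(S) = 109.1 W.
Step 8 — Reactive power: Q = Im(S) = 24.77 VAR.
Step 9 — Apparent power: |S| = 111.9 VA.
Step 10 — Power factor: PF = P/|S| = 0.9752 (lagging).

(a) P = 109.1 W  (b) Q = 24.77 VAR  (c) S = 111.9 VA  (d) PF = 0.9752 (lagging)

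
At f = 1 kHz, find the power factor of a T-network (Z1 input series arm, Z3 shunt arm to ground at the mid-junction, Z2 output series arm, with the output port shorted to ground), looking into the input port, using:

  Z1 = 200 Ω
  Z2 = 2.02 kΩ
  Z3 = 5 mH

Step 1 — Angular frequency: ω = 2π·f = 2π·1000 = 6283 rad/s.
Step 2 — Component impedances:
  Z1: Z = R = 200 Ω
  Z2: Z = R = 2020 Ω
  Z3: Z = jωL = j·6283·0.005 = 0 + j31.42 Ω
Step 3 — With the output port shorted to ground, the output series arm Z2 runs from the junction to ground; the shunt arm Z3 also runs from the junction to ground. They appear in parallel: Z3 || Z2 = 0.4885 + j31.41 Ω.
Step 4 — Series with input arm Z1: Z_in = Z1 + (Z3 || Z2) = 200.5 + j31.41 Ω = 202.9∠8.9° Ω.
Step 5 — Power factor: PF = cos(φ) = Re(Z)/|Z| = 200.49/202.93 = 0.988.
Step 6 — Type: Im(Z) = 31.41 ⇒ lagging (phase φ = 8.9°).

PF = 0.988 (lagging, φ = 8.9°)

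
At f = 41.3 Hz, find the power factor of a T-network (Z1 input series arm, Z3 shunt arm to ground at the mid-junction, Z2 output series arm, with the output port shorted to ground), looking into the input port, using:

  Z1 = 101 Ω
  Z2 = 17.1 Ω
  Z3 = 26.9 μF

Step 1 — Angular frequency: ω = 2π·f = 2π·41.3 = 259.5 rad/s.
Step 2 — Component impedances:
  Z1: Z = R = 101 Ω
  Z2: Z = R = 17.1 Ω
  Z3: Z = 1/(jωC) = -j/(ω·C) = 0 - j143.3 Ω
Step 3 — With the output port shorted to ground, the output series arm Z2 runs from the junction to ground; the shunt arm Z3 also runs from the junction to ground. They appear in parallel: Z3 || Z2 = 16.86 - j2.012 Ω.
Step 4 — Series with input arm Z1: Z_in = Z1 + (Z3 || Z2) = 117.9 - j2.012 Ω = 117.9∠-1.0° Ω.
Step 5 — Power factor: PF = cos(φ) = Re(Z)/|Z| = 117.86/117.877 = 0.9999.
Step 6 — Type: Im(Z) = -2.012 ⇒ leading (phase φ = -1.0°).

PF = 0.9999 (leading, φ = -1.0°)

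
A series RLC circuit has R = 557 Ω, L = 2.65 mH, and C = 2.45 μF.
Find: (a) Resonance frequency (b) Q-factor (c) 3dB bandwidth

Step 1 — Resonance: ω₀ = 1/√(LC) = 1/√(0.00265·2.45e-06) = 1.241e+04 rad/s.
Step 2 — f₀ = ω₀/(2π) = 1975 Hz.
Step 3 — Series Q: Q = ω₀L/R = 1.241e+04·0.00265/557 = 0.05905.
Step 4 — Bandwidth: Δω = ω₀/Q = 2.102e+05 rad/s; BW = Δω/(2π) = 3.345e+04 Hz.

(a) f₀ = 1975 Hz  (b) Q = 0.05905  (c) BW = 3.345e+04 Hz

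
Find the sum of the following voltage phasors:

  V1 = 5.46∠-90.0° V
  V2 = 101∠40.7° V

Step 1 — Convert each phasor to rectangular form:
  V1 = 5.46·(cos(-90.0°) + j·sin(-90.0°)) = 0 - j5.46 V
  V2 = 101·(cos(40.7°) + j·sin(40.7°)) = 76.57 + j65.86 V
Step 2 — Sum components: V_total = 76.57 + j60.4 V.
Step 3 — Convert to polar: |V_total| = 97.53 V, ∠V_total = 38.3°.

V_total = 97.53∠38.3° V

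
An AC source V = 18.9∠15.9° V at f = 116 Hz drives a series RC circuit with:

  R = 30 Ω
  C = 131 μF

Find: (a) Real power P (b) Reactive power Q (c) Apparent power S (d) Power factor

Step 1 — Angular frequency: ω = 2π·f = 2π·116 = 728.8 rad/s.
Step 2 — Component impedances:
  R: Z = R = 30 Ω
  C: Z = 1/(jωC) = -j/(ω·C) = 0 - j10.47 Ω
Step 3 — Series combination: Z_total = R + C = 30 - j10.47 Ω = 31.78∠-19.2° Ω.
Step 4 — Source phasor: V = 18.9∠15.9° V = 18.18 + j5.178 V.
Step 5 — Current: I = V / Z = 0.4864 + j0.3424 A = 0.5948∠35.1° A.
Step 6 — Complex power: S = V·I* = 10.61 - j3.705 VA.
Step 7 — Real power: P = Re(S) = 10.61 W.
Step 8 — Reactive power: Q = Im(S) = -3.705 VAR.
Step 9 — Apparent power: |S| = 11.24 VA.
Step 10 — Power factor: PF = P/|S| = 0.9441 (leading).

(a) P = 10.61 W  (b) Q = -3.705 VAR  (c) S = 11.24 VA  (d) PF = 0.9441 (leading)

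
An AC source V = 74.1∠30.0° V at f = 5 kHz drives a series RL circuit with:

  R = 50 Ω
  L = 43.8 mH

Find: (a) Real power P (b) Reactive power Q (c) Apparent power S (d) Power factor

Step 1 — Angular frequency: ω = 2π·f = 2π·5000 = 3.142e+04 rad/s.
Step 2 — Component impedances:
  R: Z = R = 50 Ω
  L: Z = jωL = j·3.142e+04·0.0438 = 0 + j1376 Ω
Step 3 — Series combination: Z_total = R + L = 50 + j1376 Ω = 1377∠87.9° Ω.
Step 4 — Source phasor: V = 74.1∠30.0° V = 64.17 + j37.05 V.
Step 5 — Current: I = V / Z = 0.02858 - j0.0456 A = 0.05382∠-57.9° A.
Step 6 — Complex power: S = V·I* = 0.1448 + j3.985 VA.
Step 7 — Real power: P = Re(S) = 0.1448 W.
Step 8 — Reactive power: Q = Im(S) = 3.985 VAR.
Step 9 — Apparent power: |S| = 3.988 VA.
Step 10 — Power factor: PF = P/|S| = 0.03631 (lagging).

(a) P = 0.1448 W  (b) Q = 3.985 VAR  (c) S = 3.988 VA  (d) PF = 0.03631 (lagging)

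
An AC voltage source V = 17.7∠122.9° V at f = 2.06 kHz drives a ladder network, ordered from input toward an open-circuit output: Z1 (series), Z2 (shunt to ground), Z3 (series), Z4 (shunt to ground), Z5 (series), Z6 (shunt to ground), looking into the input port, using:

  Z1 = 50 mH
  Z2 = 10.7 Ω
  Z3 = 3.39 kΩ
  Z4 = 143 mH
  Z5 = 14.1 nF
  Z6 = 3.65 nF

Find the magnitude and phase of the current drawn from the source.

Step 1 — Angular frequency: ω = 2π·f = 2π·2060 = 1.294e+04 rad/s.
Step 2 — Component impedances:
  Z1: Z = jωL = j·1.294e+04·0.05 = 0 + j647.2 Ω
  Z2: Z = R = 10.7 Ω
  Z3: Z = R = 3390 Ω
  Z4: Z = jωL = j·1.294e+04·0.143 = 0 + j1851 Ω
  Z5: Z = 1/(jωC) = -j/(ω·C) = 0 - j5479 Ω
  Z6: Z = 1/(jωC) = -j/(ω·C) = 0 - j2.117e+04 Ω
Step 3 — Ladder network (open output): work backward from the far end, alternating series and parallel combinations. Z_in = 10.67 + j647.2 Ω = 647.3∠89.1° Ω.
Step 4 — Source phasor: V = 17.7∠122.9° V = -9.614 + j14.86 V.
Step 5 — Ohm's law: I = V / Z_total = (-9.614 + j14.86) / (10.67 + j647.2) = 0.02271 + j0.01523 A.
Step 6 — Convert to polar: |I| = 0.02735 A, ∠I = 33.8°.

I = 0.02735∠33.8° A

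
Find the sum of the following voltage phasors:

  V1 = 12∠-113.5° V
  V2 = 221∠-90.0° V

Step 1 — Convert each phasor to rectangular form:
  V1 = 12·(cos(-113.5°) + j·sin(-113.5°)) = -4.785 - j11 V
  V2 = 221·(cos(-90.0°) + j·sin(-90.0°)) = 0 - j221 V
Step 2 — Sum components: V_total = -4.785 - j232 V.
Step 3 — Convert to polar: |V_total| = 232.1 V, ∠V_total = -91.2°.

V_total = 232.1∠-91.2° V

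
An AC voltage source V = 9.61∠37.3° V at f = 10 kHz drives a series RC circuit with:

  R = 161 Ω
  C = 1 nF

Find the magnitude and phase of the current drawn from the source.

Step 1 — Angular frequency: ω = 2π·f = 2π·1e+04 = 6.283e+04 rad/s.
Step 2 — Component impedances:
  R: Z = R = 161 Ω
  C: Z = 1/(jωC) = -j/(ω·C) = 0 - j1.592e+04 Ω
Step 3 — Series combination: Z_total = R + C = 161 - j1.592e+04 Ω = 1.592e+04∠-89.4° Ω.
Step 4 — Source phasor: V = 9.61∠37.3° V = 7.645 + j5.824 V.
Step 5 — Ohm's law: I = V / Z_total = (7.645 + j5.824) / (161 - j1.592e+04) = -0.000361 + j0.000484 A.
Step 6 — Convert to polar: |I| = 0.0006038 A, ∠I = 126.7°.

I = 0.0006038∠126.7° A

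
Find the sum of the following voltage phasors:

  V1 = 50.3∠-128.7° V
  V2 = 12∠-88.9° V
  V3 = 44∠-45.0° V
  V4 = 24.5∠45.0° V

Step 1 — Convert each phasor to rectangular form:
  V1 = 50.3·(cos(-128.7°) + j·sin(-128.7°)) = -31.45 - j39.26 V
  V2 = 12·(cos(-88.9°) + j·sin(-88.9°)) = 0.2304 - j12 V
  V3 = 44·(cos(-45.0°) + j·sin(-45.0°)) = 31.11 - j31.11 V
  V4 = 24.5·(cos(45.0°) + j·sin(45.0°)) = 17.32 + j17.32 V
Step 2 — Sum components: V_total = 17.22 - j65.04 V.
Step 3 — Convert to polar: |V_total| = 67.28 V, ∠V_total = -75.2°.

V_total = 67.28∠-75.2° V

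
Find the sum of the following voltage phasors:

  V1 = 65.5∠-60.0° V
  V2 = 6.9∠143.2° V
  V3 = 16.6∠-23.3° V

Step 1 — Convert each phasor to rectangular form:
  V1 = 65.5·(cos(-60.0°) + j·sin(-60.0°)) = 32.75 - j56.72 V
  V2 = 6.9·(cos(143.2°) + j·sin(143.2°)) = -5.525 + j4.133 V
  V3 = 16.6·(cos(-23.3°) + j·sin(-23.3°)) = 15.25 - j6.566 V
Step 2 — Sum components: V_total = 42.47 - j59.16 V.
Step 3 — Convert to polar: |V_total| = 72.82 V, ∠V_total = -54.3°.

V_total = 72.82∠-54.3° V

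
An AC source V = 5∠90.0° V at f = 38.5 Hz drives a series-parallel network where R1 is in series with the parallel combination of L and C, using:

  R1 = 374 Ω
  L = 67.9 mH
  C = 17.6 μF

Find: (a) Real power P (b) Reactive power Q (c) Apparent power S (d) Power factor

Step 1 — Angular frequency: ω = 2π·f = 2π·38.5 = 241.9 rad/s.
Step 2 — Component impedances:
  R1: Z = R = 374 Ω
  L: Z = jωL = j·241.9·0.0679 = 0 + j16.43 Ω
  C: Z = 1/(jωC) = -j/(ω·C) = 0 - j234.9 Ω
Step 3 — Parallel branch: L || C = 1/(1/L + 1/C) = 0 + j17.66 Ω.
Step 4 — Series with R1: Z_total = R1 + (L || C) = 374 + j17.66 Ω = 374.4∠2.7° Ω.
Step 5 — Source phasor: V = 5∠90.0° V = 0 + j5 V.
Step 6 — Current: I = V / Z = 0.0006299 + j0.01334 A = 0.01335∠87.3° A.
Step 7 — Complex power: S = V·I* = 0.0667 + j0.003149 VA.
Step 8 — Real power: P = Re(S) = 0.0667 W.
Step 9 — Reactive power: Q = Im(S) = 0.003149 VAR.
Step 10 — Apparent power: |S| = 0.06677 VA.
Step 11 — Power factor: PF = P/|S| = 0.9989 (lagging).

(a) P = 0.0667 W  (b) Q = 0.003149 VAR  (c) S = 0.06677 VA  (d) PF = 0.9989 (lagging)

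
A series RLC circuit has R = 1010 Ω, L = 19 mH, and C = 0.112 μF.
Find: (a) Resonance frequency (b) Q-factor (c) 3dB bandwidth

Step 1 — Resonance: ω₀ = 1/√(LC) = 1/√(0.019·1.12e-07) = 2.168e+04 rad/s.
Step 2 — f₀ = ω₀/(2π) = 3450 Hz.
Step 3 — Series Q: Q = ω₀L/R = 2.168e+04·0.019/1010 = 0.4078.
Step 4 — Bandwidth: Δω = ω₀/Q = 5.316e+04 rad/s; BW = Δω/(2π) = 8460 Hz.

(a) f₀ = 3450 Hz  (b) Q = 0.4078  (c) BW = 8460 Hz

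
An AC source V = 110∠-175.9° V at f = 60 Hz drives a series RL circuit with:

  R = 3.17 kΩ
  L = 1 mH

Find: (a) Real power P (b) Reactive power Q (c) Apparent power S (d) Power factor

Step 1 — Angular frequency: ω = 2π·f = 2π·60 = 377 rad/s.
Step 2 — Component impedances:
  R: Z = R = 3170 Ω
  L: Z = jωL = j·377·0.001 = 0 + j0.377 Ω
Step 3 — Series combination: Z_total = R + L = 3170 + j0.377 Ω = 3170∠0.0° Ω.
Step 4 — Source phasor: V = 110∠-175.9° V = -109.7 - j7.865 V.
Step 5 — Current: I = V / Z = -0.03461 - j0.002477 A = 0.0347∠-175.9° A.
Step 6 — Complex power: S = V·I* = 3.817 + j0.0004539 VA.
Step 7 — Real power: P = Re(S) = 3.817 W.
Step 8 — Reactive power: Q = Im(S) = 0.0004539 VAR.
Step 9 — Apparent power: |S| = 3.817 VA.
Step 10 — Power factor: PF = P/|S| = 1 (lagging).

(a) P = 3.817 W  (b) Q = 0.0004539 VAR  (c) S = 3.817 VA  (d) PF = 1 (lagging)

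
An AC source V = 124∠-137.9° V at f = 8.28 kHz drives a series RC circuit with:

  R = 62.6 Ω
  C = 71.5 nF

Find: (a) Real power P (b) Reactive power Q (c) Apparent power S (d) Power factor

Step 1 — Angular frequency: ω = 2π·f = 2π·8280 = 5.202e+04 rad/s.
Step 2 — Component impedances:
  R: Z = R = 62.6 Ω
  C: Z = 1/(jωC) = -j/(ω·C) = 0 - j268.8 Ω
Step 3 — Series combination: Z_total = R + C = 62.6 - j268.8 Ω = 276∠-76.9° Ω.
Step 4 — Source phasor: V = 124∠-137.9° V = -92.01 - j83.13 V.
Step 5 — Current: I = V / Z = 0.2177 - j0.3929 A = 0.4492∠-61.0° A.
Step 6 — Complex power: S = V·I* = 12.63 - j54.25 VA.
Step 7 — Real power: P = Re(S) = 12.63 W.
Step 8 — Reactive power: Q = Im(S) = -54.25 VAR.
Step 9 — Apparent power: |S| = 55.7 VA.
Step 10 — Power factor: PF = P/|S| = 0.2268 (leading).

(a) P = 12.63 W  (b) Q = -54.25 VAR  (c) S = 55.7 VA  (d) PF = 0.2268 (leading)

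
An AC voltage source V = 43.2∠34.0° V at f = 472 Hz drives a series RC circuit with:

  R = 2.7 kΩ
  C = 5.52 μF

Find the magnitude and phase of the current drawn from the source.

Step 1 — Angular frequency: ω = 2π·f = 2π·472 = 2966 rad/s.
Step 2 — Component impedances:
  R: Z = R = 2700 Ω
  C: Z = 1/(jωC) = -j/(ω·C) = 0 - j61.09 Ω
Step 3 — Series combination: Z_total = R + C = 2700 - j61.09 Ω = 2701∠-1.3° Ω.
Step 4 — Source phasor: V = 43.2∠34.0° V = 35.81 + j24.16 V.
Step 5 — Ohm's law: I = V / Z_total = (35.81 + j24.16) / (2700 - j61.09) = 0.01306 + j0.009242 A.
Step 6 — Convert to polar: |I| = 0.016 A, ∠I = 35.3°.

I = 0.016∠35.3° A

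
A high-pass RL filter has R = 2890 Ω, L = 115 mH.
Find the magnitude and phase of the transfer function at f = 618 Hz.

Step 1 — Angular frequency: ω = 2π·618 = 3883 rad/s.
Step 2 — Transfer function: H(jω) = jωL/(R + jωL).
Step 3 — Numerator jωL = j·446.5; denominator R + jωL = 2890 + j446.5.
Step 4 — H = 0.02332 + j0.1509.
Step 5 — Magnitude: |H| = 0.1527 (-16.3 dB); phase: φ = 81.2°.

|H| = 0.1527 (-16.3 dB), φ = 81.2°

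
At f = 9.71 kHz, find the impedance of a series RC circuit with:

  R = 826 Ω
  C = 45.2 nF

Step 1 — Angular frequency: ω = 2π·f = 2π·9710 = 6.101e+04 rad/s.
Step 2 — Component impedances:
  R: Z = R = 826 Ω
  C: Z = 1/(jωC) = -j/(ω·C) = 0 - j362.6 Ω
Step 3 — Series combination: Z_total = R + C = 826 - j362.6 Ω = 902.1∠-23.7° Ω.

Z = 826 - j362.6 Ω = 902.1∠-23.7° Ω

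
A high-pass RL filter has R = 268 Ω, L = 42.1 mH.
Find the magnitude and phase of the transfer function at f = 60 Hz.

Step 1 — Angular frequency: ω = 2π·60 = 377 rad/s.
Step 2 — Transfer function: H(jω) = jωL/(R + jωL).
Step 3 — Numerator jωL = j·15.87; denominator R + jωL = 268 + j15.87.
Step 4 — H = 0.003495 + j0.05901.
Step 5 — Magnitude: |H| = 0.05912 (-24.6 dB); phase: φ = 86.6°.

|H| = 0.05912 (-24.6 dB), φ = 86.6°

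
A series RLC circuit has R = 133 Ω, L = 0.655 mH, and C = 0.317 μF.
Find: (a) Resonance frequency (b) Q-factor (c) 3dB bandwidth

Step 1 — Resonance condition Im(Z)=0 gives ω₀ = 1/√(LC).
Step 2 — ω₀ = 1/√(0.000655·3.17e-07) = 6.94e+04 rad/s.
Step 3 — f₀ = ω₀/(2π) = 1.105e+04 Hz.
Step 4 — Series Q: Q = ω₀L/R = 6.94e+04·0.000655/133 = 0.3418.
Step 5 — 3dB bandwidth: Δω = ω₀/Q = 2.031e+05 rad/s; BW = Δω/(2π) = 3.232e+04 Hz.

(a) f₀ = 1.105e+04 Hz  (b) Q = 0.3418  (c) BW = 3.232e+04 Hz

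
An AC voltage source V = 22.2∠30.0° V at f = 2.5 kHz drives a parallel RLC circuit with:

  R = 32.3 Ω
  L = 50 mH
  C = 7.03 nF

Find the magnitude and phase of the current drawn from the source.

Step 1 — Angular frequency: ω = 2π·f = 2π·2500 = 1.571e+04 rad/s.
Step 2 — Component impedances:
  R: Z = R = 32.3 Ω
  L: Z = jωL = j·1.571e+04·0.05 = 0 + j785.4 Ω
  C: Z = 1/(jωC) = -j/(ω·C) = 0 - j9056 Ω
Step 3 — Parallel combination: 1/Z_total = 1/R + 1/L + 1/C; Z_total = 32.25 + j1.211 Ω = 32.28∠2.2° Ω.
Step 4 — Source phasor: V = 22.2∠30.0° V = 19.23 + j11.1 V.
Step 5 — Ohm's law: I = V / Z_total = (19.23 + j11.1) / (32.25 + j1.211) = 0.6081 + j0.3213 A.
Step 6 — Convert to polar: |I| = 0.6878 A, ∠I = 27.8°.

I = 0.6878∠27.8° A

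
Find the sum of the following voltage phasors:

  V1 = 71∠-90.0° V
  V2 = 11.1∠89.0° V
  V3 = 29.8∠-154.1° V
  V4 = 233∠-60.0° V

Step 1 — Convert each phasor to rectangular form:
  V1 = 71·(cos(-90.0°) + j·sin(-90.0°)) = 0 - j71 V
  V2 = 11.1·(cos(89.0°) + j·sin(89.0°)) = 0.1937 + j11.1 V
  V3 = 29.8·(cos(-154.1°) + j·sin(-154.1°)) = -26.81 - j13.02 V
  V4 = 233·(cos(-60.0°) + j·sin(-60.0°)) = 116.5 - j201.8 V
Step 2 — Sum components: V_total = 89.89 - j274.7 V.
Step 3 — Convert to polar: |V_total| = 289 V, ∠V_total = -71.9°.

V_total = 289∠-71.9° V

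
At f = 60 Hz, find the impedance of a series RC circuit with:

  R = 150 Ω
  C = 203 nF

Step 1 — Angular frequency: ω = 2π·f = 2π·60 = 377 rad/s.
Step 2 — Component impedances:
  R: Z = R = 150 Ω
  C: Z = 1/(jωC) = -j/(ω·C) = 0 - j1.307e+04 Ω
Step 3 — Series combination: Z_total = R + C = 150 - j1.307e+04 Ω = 1.307e+04∠-89.3° Ω.

Z = 150 - j1.307e+04 Ω = 1.307e+04∠-89.3° Ω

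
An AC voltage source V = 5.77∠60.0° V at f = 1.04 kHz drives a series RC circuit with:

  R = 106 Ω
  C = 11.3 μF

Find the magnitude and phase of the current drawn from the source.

Step 1 — Angular frequency: ω = 2π·f = 2π·1040 = 6535 rad/s.
Step 2 — Component impedances:
  R: Z = R = 106 Ω
  C: Z = 1/(jωC) = -j/(ω·C) = 0 - j13.54 Ω
Step 3 — Series combination: Z_total = R + C = 106 - j13.54 Ω = 106.9∠-7.3° Ω.
Step 4 — Source phasor: V = 5.77∠60.0° V = 2.885 + j4.997 V.
Step 5 — Ohm's law: I = V / Z_total = (2.885 + j4.997) / (106 - j13.54) = 0.02085 + j0.04981 A.
Step 6 — Convert to polar: |I| = 0.054 A, ∠I = 67.3°.

I = 0.054∠67.3° A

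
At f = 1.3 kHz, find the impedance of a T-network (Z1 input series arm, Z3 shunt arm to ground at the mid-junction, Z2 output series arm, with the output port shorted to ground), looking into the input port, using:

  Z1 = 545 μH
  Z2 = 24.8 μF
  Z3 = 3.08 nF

Step 1 — Angular frequency: ω = 2π·f = 2π·1300 = 8168 rad/s.
Step 2 — Component impedances:
  Z1: Z = jωL = j·8168·0.000545 = 0 + j4.452 Ω
  Z2: Z = 1/(jωC) = -j/(ω·C) = 0 - j4.937 Ω
  Z3: Z = 1/(jωC) = -j/(ω·C) = 0 - j3.975e+04 Ω
Step 3 — With the output port shorted to ground, the output series arm Z2 runs from the junction to ground; the shunt arm Z3 also runs from the junction to ground. They appear in parallel: Z3 || Z2 = 0 - j4.936 Ω.
Step 4 — Series with input arm Z1: Z_in = Z1 + (Z3 || Z2) = 0 - j0.4843 Ω = 0.4843∠-90.0° Ω.

Z = 0 - j0.4843 Ω = 0.4843∠-90.0° Ω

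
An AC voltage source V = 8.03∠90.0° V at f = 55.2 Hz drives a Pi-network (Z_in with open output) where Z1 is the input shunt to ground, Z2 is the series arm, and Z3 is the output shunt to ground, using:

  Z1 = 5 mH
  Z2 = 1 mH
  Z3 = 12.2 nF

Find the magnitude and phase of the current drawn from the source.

Step 1 — Angular frequency: ω = 2π·f = 2π·55.2 = 346.8 rad/s.
Step 2 — Component impedances:
  Z1: Z = jωL = j·346.8·0.005 = 0 + j1.734 Ω
  Z2: Z = jωL = j·346.8·0.001 = 0 + j0.3468 Ω
  Z3: Z = 1/(jωC) = -j/(ω·C) = 0 - j2.363e+05 Ω
Step 3 — With open output, the series arm Z2 and the output shunt Z3 appear in series to ground: Z2 + Z3 = 0 - j2.363e+05 Ω.
Step 4 — Parallel with input shunt Z1: Z_in = Z1 || (Z2 + Z3) = 0 + j1.734 Ω = 1.734∠90.0° Ω.
Step 5 — Source phasor: V = 8.03∠90.0° V = 0 + j8.03 V.
Step 6 — Ohm's law: I = V / Z_total = (0 + j8.03) / (0 + j1.734) = 4.63 A.
Step 7 — Convert to polar: |I| = 4.63 A, ∠I = -0.0°.

I = 4.63∠-0.0° A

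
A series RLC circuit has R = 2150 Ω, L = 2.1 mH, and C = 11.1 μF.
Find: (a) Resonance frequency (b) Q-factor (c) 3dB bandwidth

Step 1 — Resonance: ω₀ = 1/√(LC) = 1/√(0.0021·1.11e-05) = 6550 rad/s.
Step 2 — f₀ = ω₀/(2π) = 1042 Hz.
Step 3 — Series Q: Q = ω₀L/R = 6550·0.0021/2150 = 0.006397.
Step 4 — Bandwidth: Δω = ω₀/Q = 1.024e+06 rad/s; BW = Δω/(2π) = 1.629e+05 Hz.

(a) f₀ = 1042 Hz  (b) Q = 0.006397  (c) BW = 1.629e+05 Hz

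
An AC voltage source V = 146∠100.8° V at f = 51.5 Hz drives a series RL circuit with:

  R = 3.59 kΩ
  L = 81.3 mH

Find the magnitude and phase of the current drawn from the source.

Step 1 — Angular frequency: ω = 2π·f = 2π·51.5 = 323.6 rad/s.
Step 2 — Component impedances:
  R: Z = R = 3590 Ω
  L: Z = jωL = j·323.6·0.0813 = 0 + j26.31 Ω
Step 3 — Series combination: Z_total = R + L = 3590 + j26.31 Ω = 3590∠0.4° Ω.
Step 4 — Source phasor: V = 146∠100.8° V = -27.36 + j143.4 V.
Step 5 — Ohm's law: I = V / Z_total = (-27.36 + j143.4) / (3590 + j26.31) = -0.007327 + j0.04 A.
Step 6 — Convert to polar: |I| = 0.04067 A, ∠I = 100.4°.

I = 0.04067∠100.4° A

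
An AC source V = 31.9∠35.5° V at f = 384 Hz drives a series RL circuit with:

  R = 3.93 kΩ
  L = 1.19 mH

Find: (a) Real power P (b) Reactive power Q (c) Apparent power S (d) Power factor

Step 1 — Angular frequency: ω = 2π·f = 2π·384 = 2413 rad/s.
Step 2 — Component impedances:
  R: Z = R = 3930 Ω
  L: Z = jωL = j·2413·0.00119 = 0 + j2.871 Ω
Step 3 — Series combination: Z_total = R + L = 3930 + j2.871 Ω = 3930∠0.0° Ω.
Step 4 — Source phasor: V = 31.9∠35.5° V = 25.97 + j18.52 V.
Step 5 — Current: I = V / Z = 0.006612 + j0.004709 A = 0.008117∠35.5° A.
Step 6 — Complex power: S = V·I* = 0.2589 + j0.0001892 VA.
Step 7 — Real power: P = Re(S) = 0.2589 W.
Step 8 — Reactive power: Q = Im(S) = 0.0001892 VAR.
Step 9 — Apparent power: |S| = 0.2589 VA.
Step 10 — Power factor: PF = P/|S| = 1 (lagging).

(a) P = 0.2589 W  (b) Q = 0.0001892 VAR  (c) S = 0.2589 VA  (d) PF = 1 (lagging)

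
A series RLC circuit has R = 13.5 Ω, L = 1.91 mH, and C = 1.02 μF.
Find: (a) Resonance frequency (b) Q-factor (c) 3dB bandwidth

Step 1 — Resonance condition Im(Z)=0 gives ω₀ = 1/√(LC).
Step 2 — ω₀ = 1/√(0.00191·1.02e-06) = 2.266e+04 rad/s.
Step 3 — f₀ = ω₀/(2π) = 3606 Hz.
Step 4 — Series Q: Q = ω₀L/R = 2.266e+04·0.00191/13.5 = 3.205.
Step 5 — 3dB bandwidth: Δω = ω₀/Q = 7068 rad/s; BW = Δω/(2π) = 1125 Hz.

(a) f₀ = 3606 Hz  (b) Q = 3.205  (c) BW = 1125 Hz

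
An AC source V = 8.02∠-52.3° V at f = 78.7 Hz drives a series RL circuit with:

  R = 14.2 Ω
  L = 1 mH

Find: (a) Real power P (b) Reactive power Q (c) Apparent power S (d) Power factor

Step 1 — Angular frequency: ω = 2π·f = 2π·78.7 = 494.5 rad/s.
Step 2 — Component impedances:
  R: Z = R = 14.2 Ω
  L: Z = jωL = j·494.5·0.001 = 0 + j0.4945 Ω
Step 3 — Series combination: Z_total = R + L = 14.2 + j0.4945 Ω = 14.21∠2.0° Ω.
Step 4 — Source phasor: V = 8.02∠-52.3° V = 4.904 - j6.346 V.
Step 5 — Current: I = V / Z = 0.3294 - j0.4583 A = 0.5644∠-54.3° A.
Step 6 — Complex power: S = V·I* = 4.524 + j0.1575 VA.
Step 7 — Real power: P = Re(S) = 4.524 W.
Step 8 — Reactive power: Q = Im(S) = 0.1575 VAR.
Step 9 — Apparent power: |S| = 4.527 VA.
Step 10 — Power factor: PF = P/|S| = 0.9994 (lagging).

(a) P = 4.524 W  (b) Q = 0.1575 VAR  (c) S = 4.527 VA  (d) PF = 0.9994 (lagging)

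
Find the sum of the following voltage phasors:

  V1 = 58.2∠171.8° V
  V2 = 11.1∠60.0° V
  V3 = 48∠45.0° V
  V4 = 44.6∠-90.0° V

Step 1 — Convert each phasor to rectangular form:
  V1 = 58.2·(cos(171.8°) + j·sin(171.8°)) = -57.6 + j8.301 V
  V2 = 11.1·(cos(60.0°) + j·sin(60.0°)) = 5.55 + j9.613 V
  V3 = 48·(cos(45.0°) + j·sin(45.0°)) = 33.94 + j33.94 V
  V4 = 44.6·(cos(-90.0°) + j·sin(-90.0°)) = 0 - j44.6 V
Step 2 — Sum components: V_total = -18.11 + j7.255 V.
Step 3 — Convert to polar: |V_total| = 19.51 V, ∠V_total = 158.2°.

V_total = 19.51∠158.2° V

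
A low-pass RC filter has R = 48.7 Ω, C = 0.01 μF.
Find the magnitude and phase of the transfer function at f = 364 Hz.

Step 1 — Angular frequency: ω = 2π·364 = 2287 rad/s.
Step 2 — Transfer function: H(jω) = 1/(1 + jωRC).
Step 3 — Denominator: 1 + jωRC = 1 + j·2287·48.7·1e-08 = 1 + j0.001114.
Step 4 — H = 1 - j0.001114.
Step 5 — Magnitude: |H| = 1 (-0.0 dB); phase: φ = -0.1°.

|H| = 1 (-0.0 dB), φ = -0.1°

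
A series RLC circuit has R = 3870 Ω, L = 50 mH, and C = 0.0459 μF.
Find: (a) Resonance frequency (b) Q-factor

Step 1 — Resonance condition Im(Z)=0 gives ω₀ = 1/√(LC).
Step 2 — ω₀ = 1/√(0.05·4.59e-08) = 2.087e+04 rad/s.
Step 3 — f₀ = ω₀/(2π) = 3322 Hz.
Step 4 — Series Q: Q = ω₀L/R = 2.087e+04·0.05/3870 = 0.2697.

(a) f₀ = 3322 Hz  (b) Q = 0.2697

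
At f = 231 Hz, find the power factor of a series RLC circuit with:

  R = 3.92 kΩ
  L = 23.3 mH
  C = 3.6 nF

Step 1 — Angular frequency: ω = 2π·f = 2π·231 = 1451 rad/s.
Step 2 — Component impedances:
  R: Z = R = 3920 Ω
  L: Z = jωL = j·1451·0.0233 = 0 + j33.82 Ω
  C: Z = 1/(jωC) = -j/(ω·C) = 0 - j1.914e+05 Ω
Step 3 — Series combination: Z_total = R + L + C = 3920 - j1.914e+05 Ω = 1.914e+05∠-88.8° Ω.
Step 4 — Power factor: PF = cos(φ) = Re(Z)/|Z| = 3920/1.914e+05 = 0.02048.
Step 5 — Type: Im(Z) = -1.914e+05 ⇒ leading (phase φ = -88.8°).

PF = 0.02048 (leading, φ = -88.8°)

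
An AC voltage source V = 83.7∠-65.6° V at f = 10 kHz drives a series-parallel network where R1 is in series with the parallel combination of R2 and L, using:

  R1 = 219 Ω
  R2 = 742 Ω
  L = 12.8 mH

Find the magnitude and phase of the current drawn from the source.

Step 1 — Angular frequency: ω = 2π·f = 2π·1e+04 = 6.283e+04 rad/s.
Step 2 — Component impedances:
  R1: Z = R = 219 Ω
  R2: Z = R = 742 Ω
  L: Z = jωL = j·6.283e+04·0.0128 = 0 + j804.2 Ω
Step 3 — Parallel branch: R2 || L = 1/(1/R2 + 1/L) = 400.8 + j369.8 Ω.
Step 4 — Series with R1: Z_total = R1 + (R2 || L) = 619.8 + j369.8 Ω = 721.8∠30.8° Ω.
Step 5 — Source phasor: V = 83.7∠-65.6° V = 34.58 - j76.22 V.
Step 6 — Ohm's law: I = V / Z_total = (34.58 - j76.22) / (619.8 + j369.8) = -0.01297 - j0.1152 A.
Step 7 — Convert to polar: |I| = 0.116 A, ∠I = -96.4°.

I = 0.116∠-96.4° A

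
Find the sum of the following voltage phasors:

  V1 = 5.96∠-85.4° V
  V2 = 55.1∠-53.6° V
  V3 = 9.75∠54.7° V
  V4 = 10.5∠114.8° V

Step 1 — Convert each phasor to rectangular form:
  V1 = 5.96·(cos(-85.4°) + j·sin(-85.4°)) = 0.478 - j5.941 V
  V2 = 55.1·(cos(-53.6°) + j·sin(-53.6°)) = 32.7 - j44.35 V
  V3 = 9.75·(cos(54.7°) + j·sin(54.7°)) = 5.634 + j7.957 V
  V4 = 10.5·(cos(114.8°) + j·sin(114.8°)) = -4.404 + j9.532 V
Step 2 — Sum components: V_total = 34.41 - j32.8 V.
Step 3 — Convert to polar: |V_total| = 47.54 V, ∠V_total = -43.6°.

V_total = 47.54∠-43.6° V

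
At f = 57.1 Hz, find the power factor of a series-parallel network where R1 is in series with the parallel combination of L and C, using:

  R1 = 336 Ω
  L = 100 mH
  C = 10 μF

Step 1 — Angular frequency: ω = 2π·f = 2π·57.1 = 358.8 rad/s.
Step 2 — Component impedances:
  R1: Z = R = 336 Ω
  L: Z = jωL = j·358.8·0.1 = 0 + j35.88 Ω
  C: Z = 1/(jωC) = -j/(ω·C) = 0 - j278.7 Ω
Step 3 — Parallel branch: L || C = 1/(1/L + 1/C) = 0 + j41.18 Ω.
Step 4 — Series with R1: Z_total = R1 + (L || C) = 336 + j41.18 Ω = 338.5∠7.0° Ω.
Step 5 — Power factor: PF = cos(φ) = Re(Z)/|Z| = 336/338.5 = 0.9926.
Step 6 — Type: Im(Z) = 41.18 ⇒ lagging (phase φ = 7.0°).

PF = 0.9926 (lagging, φ = 7.0°)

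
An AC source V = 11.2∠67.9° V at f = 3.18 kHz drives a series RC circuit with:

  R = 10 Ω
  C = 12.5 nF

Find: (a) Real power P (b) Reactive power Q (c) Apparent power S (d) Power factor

Step 1 — Angular frequency: ω = 2π·f = 2π·3180 = 1.998e+04 rad/s.
Step 2 — Component impedances:
  R: Z = R = 10 Ω
  C: Z = 1/(jωC) = -j/(ω·C) = 0 - j4004 Ω
Step 3 — Series combination: Z_total = R + C = 10 - j4004 Ω = 4004∠-89.9° Ω.
Step 4 — Source phasor: V = 11.2∠67.9° V = 4.214 + j10.38 V.
Step 5 — Current: I = V / Z = -0.002589 + j0.001059 A = 0.002797∠157.8° A.
Step 6 — Complex power: S = V·I* = 7.825e-05 - j0.03133 VA.
Step 7 — Real power: P = Re(S) = 7.825e-05 W.
Step 8 — Reactive power: Q = Im(S) = -0.03133 VAR.
Step 9 — Apparent power: |S| = 0.03133 VA.
Step 10 — Power factor: PF = P/|S| = 0.002498 (leading).

(a) P = 7.825e-05 W  (b) Q = -0.03133 VAR  (c) S = 0.03133 VA  (d) PF = 0.002498 (leading)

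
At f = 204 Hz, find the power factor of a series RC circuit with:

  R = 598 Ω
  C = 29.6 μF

Step 1 — Angular frequency: ω = 2π·f = 2π·204 = 1282 rad/s.
Step 2 — Component impedances:
  R: Z = R = 598 Ω
  C: Z = 1/(jωC) = -j/(ω·C) = 0 - j26.36 Ω
Step 3 — Series combination: Z_total = R + C = 598 - j26.36 Ω = 598.6∠-2.5° Ω.
Step 4 — Power factor: PF = cos(φ) = Re(Z)/|Z| = 598/598.6 = 0.999.
Step 5 — Type: Im(Z) = -26.36 ⇒ leading (phase φ = -2.5°).

PF = 0.999 (leading, φ = -2.5°)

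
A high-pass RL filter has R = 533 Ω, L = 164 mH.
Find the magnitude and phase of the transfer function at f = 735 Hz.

Step 1 — Angular frequency: ω = 2π·735 = 4618 rad/s.
Step 2 — Transfer function: H(jω) = jωL/(R + jωL).
Step 3 — Numerator jωL = j·757.4; denominator R + jωL = 533 + j757.4.
Step 4 — H = 0.6688 + j0.4707.
Step 5 — Magnitude: |H| = 0.8178 (-1.7 dB); phase: φ = 35.1°.

|H| = 0.8178 (-1.7 dB), φ = 35.1°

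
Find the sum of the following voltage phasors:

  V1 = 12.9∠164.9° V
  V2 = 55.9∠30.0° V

Step 1 — Convert each phasor to rectangular form:
  V1 = 12.9·(cos(164.9°) + j·sin(164.9°)) = -12.45 + j3.361 V
  V2 = 55.9·(cos(30.0°) + j·sin(30.0°)) = 48.41 + j27.95 V
Step 2 — Sum components: V_total = 35.96 + j31.31 V.
Step 3 — Convert to polar: |V_total| = 47.68 V, ∠V_total = 41.0°.

V_total = 47.68∠41.0° V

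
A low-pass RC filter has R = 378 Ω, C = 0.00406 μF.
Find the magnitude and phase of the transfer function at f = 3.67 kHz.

Step 1 — Angular frequency: ω = 2π·3670 = 2.306e+04 rad/s.
Step 2 — Transfer function: H(jω) = 1/(1 + jωRC).
Step 3 — Denominator: 1 + jωRC = 1 + j·2.306e+04·378·4.06e-09 = 1 + j0.03539.
Step 4 — H = 0.9987 - j0.03534.
Step 5 — Magnitude: |H| = 0.9994 (-0.0 dB); phase: φ = -2.0°.

|H| = 0.9994 (-0.0 dB), φ = -2.0°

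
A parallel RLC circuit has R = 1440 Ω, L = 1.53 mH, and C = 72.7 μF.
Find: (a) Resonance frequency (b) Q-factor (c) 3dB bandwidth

Step 1 — Resonance: ω₀ = 1/√(LC) = 1/√(0.00153·7.27e-05) = 2998 rad/s.
Step 2 — f₀ = ω₀/(2π) = 477.2 Hz.
Step 3 — Parallel Q: Q = R/(ω₀L) = 1440/(2998·0.00153) = 313.9.
Step 4 — Bandwidth: Δω = ω₀/Q = 9.552 rad/s; BW = Δω/(2π) = 1.52 Hz.

(a) f₀ = 477.2 Hz  (b) Q = 313.9  (c) BW = 1.52 Hz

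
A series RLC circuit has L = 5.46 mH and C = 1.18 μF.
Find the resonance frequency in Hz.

Step 1 — Resonance condition Im(Z)=0 gives ω₀ = 1/√(LC).
Step 2 — ω₀ = 1/√(0.00546·1.18e-06) = 1.246e+04 rad/s.
Step 3 — f₀ = ω₀/(2π) = 1983 Hz.

f₀ = 1983 Hz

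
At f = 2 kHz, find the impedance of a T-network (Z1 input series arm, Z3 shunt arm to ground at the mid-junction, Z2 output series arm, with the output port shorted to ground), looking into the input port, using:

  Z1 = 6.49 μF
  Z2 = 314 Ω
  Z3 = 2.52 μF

Step 1 — Angular frequency: ω = 2π·f = 2π·2000 = 1.257e+04 rad/s.
Step 2 — Component impedances:
  Z1: Z = 1/(jωC) = -j/(ω·C) = 0 - j12.26 Ω
  Z2: Z = R = 314 Ω
  Z3: Z = 1/(jωC) = -j/(ω·C) = 0 - j31.58 Ω
Step 3 — With the output port shorted to ground, the output series arm Z2 runs from the junction to ground; the shunt arm Z3 also runs from the junction to ground. They appear in parallel: Z3 || Z2 = 3.144 - j31.26 Ω.
Step 4 — Series with input arm Z1: Z_in = Z1 + (Z3 || Z2) = 3.144 - j43.52 Ω = 43.64∠-85.9° Ω.

Z = 3.144 - j43.52 Ω = 43.64∠-85.9° Ω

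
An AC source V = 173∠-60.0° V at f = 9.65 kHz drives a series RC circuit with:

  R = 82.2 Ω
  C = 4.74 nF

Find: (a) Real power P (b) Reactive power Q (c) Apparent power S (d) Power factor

Step 1 — Angular frequency: ω = 2π·f = 2π·9650 = 6.063e+04 rad/s.
Step 2 — Component impedances:
  R: Z = R = 82.2 Ω
  C: Z = 1/(jωC) = -j/(ω·C) = 0 - j3479 Ω
Step 3 — Series combination: Z_total = R + C = 82.2 - j3479 Ω = 3480∠-88.6° Ω.
Step 4 — Source phasor: V = 173∠-60.0° V = 86.5 - j149.8 V.
Step 5 — Current: I = V / Z = 0.04362 + j0.02383 A = 0.04971∠28.6° A.
Step 6 — Complex power: S = V·I* = 0.2031 - j8.597 VA.
Step 7 — Real power: P = Re(S) = 0.2031 W.
Step 8 — Reactive power: Q = Im(S) = -8.597 VAR.
Step 9 — Apparent power: |S| = 8.599 VA.
Step 10 — Power factor: PF = P/|S| = 0.02362 (leading).

(a) P = 0.2031 W  (b) Q = -8.597 VAR  (c) S = 8.599 VA  (d) PF = 0.02362 (leading)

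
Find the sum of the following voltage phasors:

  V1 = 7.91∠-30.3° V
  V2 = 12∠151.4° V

Step 1 — Convert each phasor to rectangular form:
  V1 = 7.91·(cos(-30.3°) + j·sin(-30.3°)) = 6.829 - j3.991 V
  V2 = 12·(cos(151.4°) + j·sin(151.4°)) = -10.54 + j5.744 V
Step 2 — Sum components: V_total = -3.706 + j1.753 V.
Step 3 — Convert to polar: |V_total| = 4.1 V, ∠V_total = 154.7°.

V_total = 4.1∠154.7° V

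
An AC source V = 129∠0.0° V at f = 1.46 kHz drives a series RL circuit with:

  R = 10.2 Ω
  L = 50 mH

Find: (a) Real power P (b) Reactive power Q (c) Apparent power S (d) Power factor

Step 1 — Angular frequency: ω = 2π·f = 2π·1460 = 9173 rad/s.
Step 2 — Component impedances:
  R: Z = R = 10.2 Ω
  L: Z = jωL = j·9173·0.05 = 0 + j458.7 Ω
Step 3 — Series combination: Z_total = R + L = 10.2 + j458.7 Ω = 458.8∠88.7° Ω.
Step 4 — Source phasor: V = 129∠0.0° V = 129 V.
Step 5 — Current: I = V / Z = 0.006251 - j0.2811 A = 0.2812∠-88.7° A.
Step 6 — Complex power: S = V·I* = 0.8064 + j36.26 VA.
Step 7 — Real power: P = Re(S) = 0.8064 W.
Step 8 — Reactive power: Q = Im(S) = 36.26 VAR.
Step 9 — Apparent power: |S| = 36.27 VA.
Step 10 — Power factor: PF = P/|S| = 0.02223 (lagging).

(a) P = 0.8064 W  (b) Q = 36.26 VAR  (c) S = 36.27 VA  (d) PF = 0.02223 (lagging)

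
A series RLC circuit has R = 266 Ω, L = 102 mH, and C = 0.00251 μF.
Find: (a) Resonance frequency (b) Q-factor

Step 1 — Resonance condition Im(Z)=0 gives ω₀ = 1/√(LC).
Step 2 — ω₀ = 1/√(0.102·2.51e-09) = 6.25e+04 rad/s.
Step 3 — f₀ = ω₀/(2π) = 9947 Hz.
Step 4 — Series Q: Q = ω₀L/R = 6.25e+04·0.102/266 = 23.97.

(a) f₀ = 9947 Hz  (b) Q = 23.97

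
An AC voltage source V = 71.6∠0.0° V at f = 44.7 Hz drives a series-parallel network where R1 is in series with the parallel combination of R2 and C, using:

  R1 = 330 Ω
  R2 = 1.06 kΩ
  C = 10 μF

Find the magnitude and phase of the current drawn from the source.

Step 1 — Angular frequency: ω = 2π·f = 2π·44.7 = 280.9 rad/s.
Step 2 — Component impedances:
  R1: Z = R = 330 Ω
  R2: Z = R = 1060 Ω
  C: Z = 1/(jωC) = -j/(ω·C) = 0 - j356.1 Ω
Step 3 — Parallel branch: R2 || C = 1/(1/R2 + 1/C) = 107.5 - j320 Ω.
Step 4 — Series with R1: Z_total = R1 + (R2 || C) = 437.5 - j320 Ω = 542∠-36.2° Ω.
Step 5 — Source phasor: V = 71.6∠0.0° V = 71.6 V.
Step 6 — Ohm's law: I = V / Z_total = (71.6) / (437.5 - j320) = 0.1066 + j0.07799 A.
Step 7 — Convert to polar: |I| = 0.1321 A, ∠I = 36.2°.

I = 0.1321∠36.2° A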